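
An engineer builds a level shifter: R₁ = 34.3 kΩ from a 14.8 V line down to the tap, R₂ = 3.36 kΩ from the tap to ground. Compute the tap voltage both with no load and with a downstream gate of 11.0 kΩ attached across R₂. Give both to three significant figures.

Unloaded: 1.32 V; loaded: 1.03 V

Open-circuit: V = 14.8 × 3.36/(34.3 + 3.36) = 1.32 V.
With the load, R₂ becomes R₂‖R_L = 2.574 kΩ, so V = 14.8 × 2.574/36.87 = 1.03 V.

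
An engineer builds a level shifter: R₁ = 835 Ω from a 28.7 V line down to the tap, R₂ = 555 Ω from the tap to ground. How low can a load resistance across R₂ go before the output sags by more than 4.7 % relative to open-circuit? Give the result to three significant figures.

R_L(min) ≈ 6.76 kΩ

Output resistance R_th = R₁‖R₂ = (835 × 555)/1390 = 333.4 Ω.
The fractional drop is R_th/(R_th + R_L); requiring this ≤ 0.0470 gives R_L ≥ R_th(1/0.0470 − 1) = 333.4 × 20.28 = 6.76 kΩ.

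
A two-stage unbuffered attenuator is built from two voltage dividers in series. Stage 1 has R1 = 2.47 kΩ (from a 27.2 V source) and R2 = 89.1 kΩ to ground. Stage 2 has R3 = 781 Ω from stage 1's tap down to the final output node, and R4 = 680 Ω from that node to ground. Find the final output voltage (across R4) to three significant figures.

Stage 2 presents R3+R4 = 1461 Ω as a load on stage 1's tap.
Stage 1's lower leg becomes R2‖(R3+R4) = 1437 Ω, so V_mid = 27.2 × 1437/3907 = 10.01 V.
Stage 2 is itself unloaded: V_out = V_mid × R4/(R3+R4) = 10.01 × 680/1461 = 4.66 V.

V_out ≈ 4.66 V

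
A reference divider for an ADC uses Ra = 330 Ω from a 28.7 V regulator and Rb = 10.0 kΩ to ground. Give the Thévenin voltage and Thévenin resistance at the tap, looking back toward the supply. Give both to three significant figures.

V_th = 27.8 V, R_th = 319 Ω

V_th is the open-circuit tap voltage: 28.7 × 10000/(330 + 10000) = 27.8 V.
With the supply zeroed, Ra and Rb appear in parallel from the tap: R_th = Ra‖Rb = (330 × 10000)/10330 = 319 Ω.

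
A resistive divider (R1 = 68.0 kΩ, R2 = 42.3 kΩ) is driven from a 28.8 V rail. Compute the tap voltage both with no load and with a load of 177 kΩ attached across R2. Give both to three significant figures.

Unloaded: 11.0 V; loaded: 9.63 V

Open-circuit: V = 28.8 × 42.3/(68.0 + 42.3) = 11.0 V.
With the load, R2 becomes R2‖R_L = 34.14 kΩ, so V = 28.8 × 34.14/102.1 = 9.63 V.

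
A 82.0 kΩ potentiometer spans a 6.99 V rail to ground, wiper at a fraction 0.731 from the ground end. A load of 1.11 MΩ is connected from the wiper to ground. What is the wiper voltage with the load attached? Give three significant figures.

The wiper splits the pot into (1−α)R = 22.06 kΩ above and αR = 59.94 kΩ below.
Lower section ‖ load = 56.87 kΩ.
V_wiper = 6.99 × 56.87/(22.06 + 56.87) = 5.04 V.

V ≈ 5.04 V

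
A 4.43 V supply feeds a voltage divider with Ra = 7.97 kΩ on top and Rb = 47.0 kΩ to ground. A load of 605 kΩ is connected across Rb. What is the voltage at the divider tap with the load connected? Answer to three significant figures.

V_out ≈ 3.75 V

The load sits in parallel with Rb: Rb‖R_L = (47.0 × 605) / (47.0 + 605) = 43.61 kΩ.
V_out = 4.43 × 43.61 / (7.97 + 43.61) = 4.43 × 43.61/51.58 = 3.75 V.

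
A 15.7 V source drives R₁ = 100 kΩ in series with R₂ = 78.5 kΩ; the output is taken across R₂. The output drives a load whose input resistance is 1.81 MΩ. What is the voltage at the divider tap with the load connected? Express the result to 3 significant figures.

The load sits in parallel with R₂: R₂‖R_L = (78.5 × 1810) / (78.5 + 1810) = 75.24 kΩ.
V_out = 15.7 × 75.24 / (100 + 75.24) = 15.7 × 75.24/175.2 = 6.74 V.
(Unloaded it would have been 6.90 V.)

V_out ≈ 6.74 V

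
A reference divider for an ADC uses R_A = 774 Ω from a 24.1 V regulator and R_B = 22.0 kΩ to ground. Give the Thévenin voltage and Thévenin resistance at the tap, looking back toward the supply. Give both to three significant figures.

V_th is the open-circuit tap voltage: 24.1 × 22000/(774 + 22000) = 23.3 V.
With the supply zeroed, R_A and R_B appear in parallel from the tap: R_th = R_A‖R_B = (774 × 22000)/22770 = 748 Ω.

V_th = 23.3 V, R_th = 748 Ω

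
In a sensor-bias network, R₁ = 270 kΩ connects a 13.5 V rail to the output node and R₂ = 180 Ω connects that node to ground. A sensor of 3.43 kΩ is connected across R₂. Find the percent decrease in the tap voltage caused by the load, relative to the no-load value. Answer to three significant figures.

4.98 %

The divider's output (Thévenin) resistance is R₁‖R₂ = 179.9 Ω.
Fractional drop under load = R_th/(R_th + R_L) = 179.9 / (179.9 + 3430) = 0.04983.
So the output falls by 4.98 %.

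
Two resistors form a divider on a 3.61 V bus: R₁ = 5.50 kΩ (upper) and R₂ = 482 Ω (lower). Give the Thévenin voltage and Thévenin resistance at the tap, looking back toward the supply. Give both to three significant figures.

V_th is the open-circuit tap voltage: 3.61 × 482/(5500 + 482) = 0.291 V.
With the supply zeroed, R₁ and R₂ appear in parallel from the tap: R_th = R₁‖R₂ = (5500 × 482)/5982 = 443 Ω.

V_th = 0.291 V, R_th = 443 Ω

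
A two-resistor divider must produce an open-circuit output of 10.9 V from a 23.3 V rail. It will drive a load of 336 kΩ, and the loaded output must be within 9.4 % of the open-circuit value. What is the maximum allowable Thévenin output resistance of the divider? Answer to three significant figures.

R_th ≤ 34.9 kΩ

Loading drop = R_th/(R_th + R_L) ≤ 0.0940, so R_th ≤ R_L · ε/(1−ε) = 336 kΩ × 0.0940/0.9060 = 34.9 kΩ.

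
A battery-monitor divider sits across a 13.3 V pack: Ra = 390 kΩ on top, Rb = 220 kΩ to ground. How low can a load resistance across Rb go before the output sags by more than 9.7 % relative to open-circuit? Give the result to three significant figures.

R_L(min) ≈ 1.31 MΩ

Output resistance R_th = Ra‖Rb = (390 × 220)/610.0 = 140.7 kΩ.
The fractional drop is R_th/(R_th + R_L); requiring this ≤ 0.0970 gives R_L ≥ R_th(1/0.0970 − 1) = 140.7 × 9.309 = 1.31 MΩ.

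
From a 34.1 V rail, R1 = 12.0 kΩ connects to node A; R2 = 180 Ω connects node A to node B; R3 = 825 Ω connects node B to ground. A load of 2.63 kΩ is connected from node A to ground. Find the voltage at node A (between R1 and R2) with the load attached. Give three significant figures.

Below node A the series string R2+R3 = 1005 Ω sits in parallel with the 2630 Ω load: 727.1 Ω.
V_A = 34.1 × 727.1/(12000 + 727.1) = 1.95 V.

V ≈ 1.95 V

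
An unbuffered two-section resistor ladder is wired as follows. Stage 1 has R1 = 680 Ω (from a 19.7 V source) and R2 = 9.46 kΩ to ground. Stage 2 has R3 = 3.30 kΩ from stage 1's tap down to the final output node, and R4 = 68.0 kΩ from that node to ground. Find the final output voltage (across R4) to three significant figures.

Stage 2 presents R3+R4 = 71300 Ω as a load on stage 1's tap.
Stage 1's lower leg becomes R2‖(R3+R4) = 8352 Ω, so V_mid = 19.7 × 8352/9032 = 18.22 V.
Stage 2 is itself unloaded: V_out = V_mid × R4/(R3+R4) = 18.22 × 68000/71300 = 17.4 V.

V_out ≈ 17.4 V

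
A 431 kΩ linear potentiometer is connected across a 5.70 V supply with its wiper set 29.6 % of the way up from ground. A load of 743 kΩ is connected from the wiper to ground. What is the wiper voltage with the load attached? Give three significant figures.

V ≈ 1.51 V

The wiper splits the pot into (1−α)R = 303.4 kΩ above and αR = 127.6 kΩ below.
Lower section ‖ load = 108.9 kΩ.
V_wiper = 5.70 × 108.9/(303.4 + 108.9) = 1.51 V.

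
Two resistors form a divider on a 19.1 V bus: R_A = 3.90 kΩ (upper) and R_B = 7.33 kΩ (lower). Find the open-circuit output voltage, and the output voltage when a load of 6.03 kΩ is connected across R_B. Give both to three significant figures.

Unloaded: 12.5 V; loaded: 8.77 V

Open-circuit: V = 19.1 × 7.33/(3.90 + 7.33) = 12.5 V.
With the load, R_B becomes R_B‖R_L = 3.308 kΩ, so V = 19.1 × 3.308/7.208 = 8.77 V.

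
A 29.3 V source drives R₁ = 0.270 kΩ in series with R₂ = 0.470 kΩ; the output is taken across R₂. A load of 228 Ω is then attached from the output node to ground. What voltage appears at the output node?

V_out ≈ 10.6 V

The load sits in parallel with R₂: R₂‖R_L = (470 × 228) / (470 + 228) = 153.5 Ω.
V_out = 29.3 × 153.5 / (270 + 153.5) = 29.3 × 153.5/423.5 = 10.6 V.
(Unloaded it would have been 18.6 V.)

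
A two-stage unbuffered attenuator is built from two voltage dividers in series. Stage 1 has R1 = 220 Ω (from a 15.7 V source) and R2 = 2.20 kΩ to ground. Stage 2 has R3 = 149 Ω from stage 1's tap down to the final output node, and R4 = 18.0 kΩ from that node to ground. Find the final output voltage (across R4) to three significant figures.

V_out ≈ 14.0 V

Stage 2 presents R3+R4 = 18150 Ω as a load on stage 1's tap.
Stage 1's lower leg becomes R2‖(R3+R4) = 1962 Ω, so V_mid = 15.7 × 1962/2182 = 14.12 V.
Stage 2 is itself unloaded: V_out = V_mid × R4/(R3+R4) = 14.12 × 18000/18150 = 14.0 V.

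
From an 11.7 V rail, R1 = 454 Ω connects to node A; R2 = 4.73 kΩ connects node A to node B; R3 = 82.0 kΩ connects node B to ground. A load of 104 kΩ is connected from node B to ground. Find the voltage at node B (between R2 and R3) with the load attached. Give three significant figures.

At node B, R3 is in parallel with the load: R3‖R_L = 45850 Ω.
Below node A the resistance is R2 + (R3‖R_L) = 50580 Ω, so V_A = 11.7 × 50580/51030 = 11.60 V.
Then V_B = V_A × (R3‖R_L)/(R2 + R3‖R_L) = 11.60 × 45850/50580 = 10.5 V.

V ≈ 10.5 V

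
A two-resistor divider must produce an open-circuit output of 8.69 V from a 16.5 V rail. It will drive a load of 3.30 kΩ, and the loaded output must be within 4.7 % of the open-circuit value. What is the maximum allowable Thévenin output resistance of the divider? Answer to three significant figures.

Loading drop = R_th/(R_th + R_L) ≤ 0.0470, so R_th ≤ R_L · ε/(1−ε) = 3.30 kΩ × 0.0470/0.9530 = 163 Ω.

R_th ≤ 163 Ω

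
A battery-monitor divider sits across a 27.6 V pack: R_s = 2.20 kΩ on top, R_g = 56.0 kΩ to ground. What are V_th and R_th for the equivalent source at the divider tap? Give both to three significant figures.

V_th is the open-circuit tap voltage: 27.6 × 56.0/(2.20 + 56.0) = 26.6 V.
With the supply zeroed, R_s and R_g appear in parallel from the tap: R_th = R_s‖R_g = (2.20 × 56.0)/58.20 = 2.12 kΩ.

V_th = 26.6 V, R_th = 2.12 kΩ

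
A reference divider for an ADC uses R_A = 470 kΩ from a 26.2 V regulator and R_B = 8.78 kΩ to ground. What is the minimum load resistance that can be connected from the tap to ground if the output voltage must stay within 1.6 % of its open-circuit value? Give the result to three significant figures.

R_L(min) ≈ 530 kΩ

Output resistance R_th = R_A‖R_B = (470 × 8.78)/478.8 = 8.619 kΩ.
The fractional drop is R_th/(R_th + R_L); requiring this ≤ 0.0160 gives R_L ≥ R_th(1/0.0160 − 1) = 8.619 × 61.50 = 530 kΩ.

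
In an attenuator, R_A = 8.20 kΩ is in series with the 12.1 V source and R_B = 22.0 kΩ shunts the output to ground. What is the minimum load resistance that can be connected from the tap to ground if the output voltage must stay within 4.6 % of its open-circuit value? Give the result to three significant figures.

R_L(min) ≈ 124 kΩ

Output resistance R_th = R_A‖R_B = (8.20 × 22.0)/30.20 = 5.974 kΩ.
The fractional drop is R_th/(R_th + R_L); requiring this ≤ 0.0460 gives R_L ≥ R_th(1/0.0460 − 1) = 5.974 × 20.74 = 124 kΩ.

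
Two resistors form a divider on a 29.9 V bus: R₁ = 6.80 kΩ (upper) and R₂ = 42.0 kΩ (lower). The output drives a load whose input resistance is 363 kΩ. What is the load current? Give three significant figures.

R₂‖R_L = 37.64 kΩ; V_out = 29.9 × 37.64/44.44 = 25.33 V.
I_L = V_out / R_L = 25.33 / 363 kΩ = 0.0698 mA.

I_L ≈ 0.0698 mA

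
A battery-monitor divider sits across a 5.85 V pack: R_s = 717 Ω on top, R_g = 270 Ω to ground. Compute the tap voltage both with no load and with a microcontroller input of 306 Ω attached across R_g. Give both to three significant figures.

Unloaded: 1.60 V; loaded: 0.975 V

Open-circuit: V = 5.85 × 270/(717 + 270) = 1.60 V.
With the load, R_g becomes R_g‖R_L = 143.4 Ω, so V = 5.85 × 143.4/860.4 = 0.975 V.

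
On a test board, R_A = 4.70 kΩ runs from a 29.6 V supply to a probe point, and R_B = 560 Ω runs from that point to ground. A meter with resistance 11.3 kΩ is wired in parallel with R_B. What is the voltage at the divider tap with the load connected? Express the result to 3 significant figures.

The load sits in parallel with R_B: R_B‖R_L = (560 × 11300) / (560 + 11300) = 533.6 Ω.
V_out = 29.6 × 533.6 / (4700 + 533.6) = 29.6 × 533.6/5234 = 3.02 V.

V_out ≈ 3.02 V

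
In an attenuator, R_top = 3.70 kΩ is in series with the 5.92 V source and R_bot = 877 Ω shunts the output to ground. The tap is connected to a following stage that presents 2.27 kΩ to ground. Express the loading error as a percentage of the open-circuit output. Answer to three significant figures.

Unloaded V = 5.92 × 877/4577 = 1.134 V.
Loaded: R_bot‖R_L = 632.6 Ω, giving V = 5.92 × 632.6/4333 = 0.8644 V.
Drop = (1.134 − 0.8644) / 1.134 = 23.8 %.

23.8 %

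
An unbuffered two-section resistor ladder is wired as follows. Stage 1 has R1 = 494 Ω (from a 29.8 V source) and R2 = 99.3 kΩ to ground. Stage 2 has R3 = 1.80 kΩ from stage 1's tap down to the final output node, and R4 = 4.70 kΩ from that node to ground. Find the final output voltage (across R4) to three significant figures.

V_out ≈ 19.9 V

Stage 2 presents R3+R4 = 6500 Ω as a load on stage 1's tap.
Stage 1's lower leg becomes R2‖(R3+R4) = 6101 Ω, so V_mid = 29.8 × 6101/6595 = 27.57 V.
Stage 2 is itself unloaded: V_out = V_mid × R4/(R3+R4) = 27.57 × 4700/6500 = 19.9 V.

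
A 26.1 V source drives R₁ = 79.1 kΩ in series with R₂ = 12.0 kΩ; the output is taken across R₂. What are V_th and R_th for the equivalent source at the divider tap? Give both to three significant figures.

V_th = 3.44 V, R_th = 10.4 kΩ

V_th is the open-circuit tap voltage: 26.1 × 12.0/(79.1 + 12.0) = 3.44 V.
With the supply zeroed, R₁ and R₂ appear in parallel from the tap: R_th = R₁‖R₂ = (79.1 × 12.0)/91.10 = 10.4 kΩ.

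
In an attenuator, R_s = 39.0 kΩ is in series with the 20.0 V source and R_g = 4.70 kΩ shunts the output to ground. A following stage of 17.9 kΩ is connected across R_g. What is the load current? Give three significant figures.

I_L ≈ 0.0974 mA

R_g‖R_L = 3.723 kΩ; V_out = 20.0 × 3.723/42.72 = 1.743 V.
I_L = V_out / R_L = 1.743 / 17.9 kΩ = 0.0974 mA.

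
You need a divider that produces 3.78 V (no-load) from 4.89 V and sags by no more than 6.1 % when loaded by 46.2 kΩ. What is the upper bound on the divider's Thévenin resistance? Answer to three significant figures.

Loading drop = R_th/(R_th + R_L) ≤ 0.0610, so R_th ≤ R_L · ε/(1−ε) = 46.2 kΩ × 0.0610/0.9390 = 3.00 kΩ.
(Any R1, R2 with R2/(R1+R2) = 0.773 and R1‖R2 ≤ 3.00 kΩ will meet the spec.)

R_th ≤ 3.00 kΩ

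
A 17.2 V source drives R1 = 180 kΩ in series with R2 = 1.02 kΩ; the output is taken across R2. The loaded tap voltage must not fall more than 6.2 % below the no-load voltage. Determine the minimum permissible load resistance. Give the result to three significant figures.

Output resistance R_th = R1‖R2 = (180 × 1.02)/181.0 = 1.014 kΩ.
The fractional drop is R_th/(R_th + R_L); requiring this ≤ 0.0620 gives R_L ≥ R_th(1/0.0620 − 1) = 1.014 × 15.13 = 15.3 kΩ.

R_L(min) ≈ 15.3 kΩ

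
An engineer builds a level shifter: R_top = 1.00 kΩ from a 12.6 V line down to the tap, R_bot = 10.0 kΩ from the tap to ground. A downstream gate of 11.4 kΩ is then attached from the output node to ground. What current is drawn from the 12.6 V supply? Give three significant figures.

R_bot‖R_L = 5.327 kΩ, so the source sees R_top + R_bot‖R_L = 6.327 kΩ.
I = 12.6 V / 6.327 kΩ = 1.99 mA.

I ≈ 1.99 mA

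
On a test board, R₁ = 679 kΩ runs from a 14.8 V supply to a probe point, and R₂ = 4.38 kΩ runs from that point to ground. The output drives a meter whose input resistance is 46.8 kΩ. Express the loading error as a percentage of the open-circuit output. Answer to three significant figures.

Unloaded V = 14.8 × 4.38/683.4 = 0.094858 V.
Loaded: R₂‖R_L = 4.005 kΩ, giving V = 14.8 × 4.005/683.0 = 0.086788 V.
Drop = (0.094858 − 0.086788) / 0.094858 = 8.51 %.

8.51 %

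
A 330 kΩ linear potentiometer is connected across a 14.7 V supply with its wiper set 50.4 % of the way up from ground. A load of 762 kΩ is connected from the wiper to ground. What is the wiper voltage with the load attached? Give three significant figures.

V ≈ 6.69 V

The wiper splits the pot into (1−α)R = 163.7 kΩ above and αR = 166.3 kΩ below.
Lower section ‖ load = 136.5 kΩ.
V_wiper = 14.7 × 136.5/(163.7 + 136.5) = 6.69 V.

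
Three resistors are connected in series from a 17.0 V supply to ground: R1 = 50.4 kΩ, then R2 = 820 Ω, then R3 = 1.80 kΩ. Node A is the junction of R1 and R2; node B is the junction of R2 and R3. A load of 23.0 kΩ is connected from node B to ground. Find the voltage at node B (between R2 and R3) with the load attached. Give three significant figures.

V ≈ 0.537 V

At node B, R3 is in parallel with the load: R3‖R_L = 1669 Ω.
Below node A the resistance is R2 + (R3‖R_L) = 2489 Ω, so V_A = 17.0 × 2489/52890 = 0.8001 V.
Then V_B = V_A × (R3‖R_L)/(R2 + R3‖R_L) = 0.8001 × 1669/2489 = 0.537 V.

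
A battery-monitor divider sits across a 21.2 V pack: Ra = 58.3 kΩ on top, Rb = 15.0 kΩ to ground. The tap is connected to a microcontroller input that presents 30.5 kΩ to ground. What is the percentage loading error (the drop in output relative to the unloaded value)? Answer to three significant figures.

28.1 %

The divider's output (Thévenin) resistance is Ra‖Rb = 11.93 kΩ.
Fractional drop under load = R_th/(R_th + R_L) = 11.93 / (11.93 + 30.5) = 0.2812.
So the output falls by 28.1 %.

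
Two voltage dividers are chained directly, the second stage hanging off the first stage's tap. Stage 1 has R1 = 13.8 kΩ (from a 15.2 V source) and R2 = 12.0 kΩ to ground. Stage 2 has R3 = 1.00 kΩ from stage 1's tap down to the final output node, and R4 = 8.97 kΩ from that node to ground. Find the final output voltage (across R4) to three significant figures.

V_out ≈ 3.87 V

Stage 2 presents R3+R4 = 9.970 kΩ as a load on stage 1's tap.
Stage 1's lower leg becomes R2‖(R3+R4) = 5.446 kΩ, so V_mid = 15.2 × 5.446/19.25 = 4.301 V.
Stage 2 is itself unloaded: V_out = V_mid × R4/(R3+R4) = 4.301 × 8.97/9.970 = 3.87 V.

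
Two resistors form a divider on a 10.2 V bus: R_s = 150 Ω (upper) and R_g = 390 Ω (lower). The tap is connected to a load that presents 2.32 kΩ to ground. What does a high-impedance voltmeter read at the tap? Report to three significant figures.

V_out ≈ 7.04 V

The load sits in parallel with R_g: R_g‖R_L = (390 × 2320) / (390 + 2320) = 333.9 Ω.
V_out = 10.2 × 333.9 / (150 + 333.9) = 10.2 × 333.9/483.9 = 7.04 V.
(Unloaded it would have been 7.37 V.)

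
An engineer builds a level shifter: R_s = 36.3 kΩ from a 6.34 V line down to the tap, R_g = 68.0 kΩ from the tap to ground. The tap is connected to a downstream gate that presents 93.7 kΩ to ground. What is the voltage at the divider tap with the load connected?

The load sits in parallel with R_g: R_g‖R_L = (68.0 × 93.7) / (68.0 + 93.7) = 39.40 kΩ.
V_out = 6.34 × 39.40 / (36.3 + 39.40) = 6.34 × 39.40/75.70 = 3.30 V.
(Unloaded it would have been 4.13 V.)

V_out ≈ 3.30 V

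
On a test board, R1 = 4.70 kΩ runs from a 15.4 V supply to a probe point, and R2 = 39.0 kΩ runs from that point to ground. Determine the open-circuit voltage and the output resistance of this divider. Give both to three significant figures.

V_th is the open-circuit tap voltage: 15.4 × 39.0/(4.70 + 39.0) = 13.7 V.
With the supply zeroed, R1 and R2 appear in parallel from the tap: R_th = R1‖R2 = (4.70 × 39.0)/43.70 = 4.19 kΩ.

V_th = 13.7 V, R_th = 4.19 kΩ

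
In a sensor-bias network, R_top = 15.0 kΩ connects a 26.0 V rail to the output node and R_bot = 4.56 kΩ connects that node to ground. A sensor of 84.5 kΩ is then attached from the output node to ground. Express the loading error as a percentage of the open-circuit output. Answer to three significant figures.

3.97 %

The divider's output (Thévenin) resistance is R_top‖R_bot = 3.497 kΩ.
Fractional drop under load = R_th/(R_th + R_L) = 3.497 / (3.497 + 84.5) = 0.03974.
So the output falls by 3.97 %.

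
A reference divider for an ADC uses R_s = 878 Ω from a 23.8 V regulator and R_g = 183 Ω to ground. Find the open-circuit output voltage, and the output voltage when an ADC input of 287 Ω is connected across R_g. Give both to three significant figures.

Open-circuit: V = 23.8 × 183/(878 + 183) = 4.10 V.
With the load, R_g becomes R_g‖R_L = 111.7 Ω, so V = 23.8 × 111.7/989.7 = 2.69 V.

Unloaded: 4.10 V; loaded: 2.69 V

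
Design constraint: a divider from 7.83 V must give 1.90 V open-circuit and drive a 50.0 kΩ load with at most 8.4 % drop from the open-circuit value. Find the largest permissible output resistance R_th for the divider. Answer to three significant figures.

Loading drop = R_th/(R_th + R_L) ≤ 0.0840, so R_th ≤ R_L · ε/(1−ε) = 50.0 kΩ × 0.0840/0.9160 = 4.59 kΩ.

R_th ≤ 4.59 kΩ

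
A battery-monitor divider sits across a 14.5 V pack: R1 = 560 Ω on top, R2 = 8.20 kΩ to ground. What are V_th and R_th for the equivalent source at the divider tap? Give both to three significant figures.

V_th is the open-circuit tap voltage: 14.5 × 8200/(560 + 8200) = 13.6 V.
With the supply zeroed, R1 and R2 appear in parallel from the tap: R_th = R1‖R2 = (560 × 8200)/8760 = 524 Ω.

V_th = 13.6 V, R_th = 524 Ω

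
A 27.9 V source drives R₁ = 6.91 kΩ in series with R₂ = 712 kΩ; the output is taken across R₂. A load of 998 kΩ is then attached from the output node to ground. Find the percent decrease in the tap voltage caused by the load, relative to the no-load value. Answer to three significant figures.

The divider's output (Thévenin) resistance is R₁‖R₂ = 6.844 kΩ.
Fractional drop under load = R_th/(R_th + R_L) = 6.844 / (6.844 + 998) = 0.006811.
So the output falls by 0.681 %.

0.681 %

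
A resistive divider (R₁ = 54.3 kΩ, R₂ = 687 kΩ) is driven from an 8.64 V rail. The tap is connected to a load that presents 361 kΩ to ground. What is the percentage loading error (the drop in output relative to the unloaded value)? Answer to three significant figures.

Unloaded V = 8.64 × 687/741.3 = 8.0071 V.
Loaded: R₂‖R_L = 236.6 kΩ, giving V = 8.64 × 236.6/290.9 = 7.0275 V.
Drop = (8.0071 − 7.0275) / 8.0071 = 12.2 %.

12.2 %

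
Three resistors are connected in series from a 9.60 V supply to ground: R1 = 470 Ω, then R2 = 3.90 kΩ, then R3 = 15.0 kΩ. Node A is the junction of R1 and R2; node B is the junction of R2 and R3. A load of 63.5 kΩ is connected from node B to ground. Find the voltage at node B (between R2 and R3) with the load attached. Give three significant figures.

At node B, R3 is in parallel with the load: R3‖R_L = 12130 Ω.
Below node A the resistance is R2 + (R3‖R_L) = 16030 Ω, so V_A = 9.60 × 16030/16500 = 9.327 V.
Then V_B = V_A × (R3‖R_L)/(R2 + R3‖R_L) = 9.327 × 12130/16030 = 7.06 V.

V ≈ 7.06 V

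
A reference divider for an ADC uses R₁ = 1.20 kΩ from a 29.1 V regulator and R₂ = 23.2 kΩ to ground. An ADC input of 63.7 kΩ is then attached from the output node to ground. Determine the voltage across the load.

The load sits in parallel with R₂: R₂‖R_L = (23.2 × 63.7) / (23.2 + 63.7) = 17.01 kΩ.
V_out = 29.1 × 17.01 / (1.20 + 17.01) = 29.1 × 17.01/18.21 = 27.2 V.

V_out ≈ 27.2 V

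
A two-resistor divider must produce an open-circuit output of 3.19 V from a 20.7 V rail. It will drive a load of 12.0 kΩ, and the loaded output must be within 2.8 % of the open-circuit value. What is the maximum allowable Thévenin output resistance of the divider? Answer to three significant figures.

Loading drop = R_th/(R_th + R_L) ≤ 0.0280, so R_th ≤ R_L · ε/(1−ε) = 12.0 kΩ × 0.0280/0.9720 = 346 Ω.
(Any R1, R2 with R2/(R1+R2) = 0.154 and R1‖R2 ≤ 346 Ω will meet the spec.)

R_th ≤ 346 Ω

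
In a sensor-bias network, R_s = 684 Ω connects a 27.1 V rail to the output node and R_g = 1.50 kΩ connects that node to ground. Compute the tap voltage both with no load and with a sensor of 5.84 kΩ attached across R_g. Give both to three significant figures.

Open-circuit: V = 27.1 × 1500/(684 + 1500) = 18.6 V.
With the load, R_g becomes R_g‖R_L = 1193 Ω, so V = 27.1 × 1193/1877 = 17.2 V.

Unloaded: 18.6 V; loaded: 17.2 V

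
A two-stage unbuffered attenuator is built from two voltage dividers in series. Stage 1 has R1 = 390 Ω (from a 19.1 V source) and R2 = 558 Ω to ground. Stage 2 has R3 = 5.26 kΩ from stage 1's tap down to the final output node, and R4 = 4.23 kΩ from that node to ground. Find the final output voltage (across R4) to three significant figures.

V_out ≈ 4.89 V

Stage 2 presents R3+R4 = 9490 Ω as a load on stage 1's tap.
Stage 1's lower leg becomes R2‖(R3+R4) = 527.0 Ω, so V_mid = 19.1 × 527.0/917.0 = 10.98 V.
Stage 2 is itself unloaded: V_out = V_mid × R4/(R3+R4) = 10.98 × 4230/9490 = 4.89 V.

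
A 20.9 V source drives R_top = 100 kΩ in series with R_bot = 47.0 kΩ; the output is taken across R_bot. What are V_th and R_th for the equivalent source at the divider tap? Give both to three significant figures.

V_th = 6.68 V, R_th = 32.0 kΩ

V_th is the open-circuit tap voltage: 20.9 × 47.0/(100 + 47.0) = 6.68 V.
With the supply zeroed, R_top and R_bot appear in parallel from the tap: R_th = R_top‖R_bot = (100 × 47.0)/147.0 = 32.0 kΩ.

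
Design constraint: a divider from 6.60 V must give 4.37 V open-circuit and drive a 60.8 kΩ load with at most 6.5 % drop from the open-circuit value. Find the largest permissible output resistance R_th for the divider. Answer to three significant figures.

Loading drop = R_th/(R_th + R_L) ≤ 0.0650, so R_th ≤ R_L · ε/(1−ε) = 60.8 kΩ × 0.0650/0.9350 = 4.23 kΩ.
(Any R1, R2 with R2/(R1+R2) = 0.662 and R1‖R2 ≤ 4.23 kΩ will meet the spec.)

R_th ≤ 4.23 kΩ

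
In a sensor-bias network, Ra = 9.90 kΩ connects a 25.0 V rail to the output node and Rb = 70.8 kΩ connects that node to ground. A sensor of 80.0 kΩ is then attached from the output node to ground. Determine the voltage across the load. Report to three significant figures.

The load sits in parallel with Rb: Rb‖R_L = (70.8 × 80.0) / (70.8 + 80.0) = 37.56 kΩ.
V_out = 25.0 × 37.56 / (9.90 + 37.56) = 25.0 × 37.56/47.46 = 19.8 V.

V_out ≈ 19.8 V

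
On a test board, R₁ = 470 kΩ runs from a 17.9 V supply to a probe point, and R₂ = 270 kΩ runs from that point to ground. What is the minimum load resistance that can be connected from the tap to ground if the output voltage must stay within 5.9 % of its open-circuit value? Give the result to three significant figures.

Output resistance R_th = R₁‖R₂ = (470 × 270)/740.0 = 171.5 kΩ.
The fractional drop is R_th/(R_th + R_L); requiring this ≤ 0.0590 gives R_L ≥ R_th(1/0.0590 − 1) = 171.5 × 15.95 = 2.74 MΩ.

R_L(min) ≈ 2.74 MΩ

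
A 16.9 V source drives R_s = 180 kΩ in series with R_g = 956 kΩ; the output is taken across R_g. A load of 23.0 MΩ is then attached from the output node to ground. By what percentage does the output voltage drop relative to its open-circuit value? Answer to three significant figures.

The divider's output (Thévenin) resistance is R_s‖R_g = 151.5 kΩ.
Fractional drop under load = R_th/(R_th + R_L) = 151.5 / (151.5 + 23000) = 0.006543.
So the output falls by 0.654 %.

0.654 %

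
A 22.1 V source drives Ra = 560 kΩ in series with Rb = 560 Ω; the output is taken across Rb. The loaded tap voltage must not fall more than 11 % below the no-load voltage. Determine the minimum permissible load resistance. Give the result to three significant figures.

Output resistance R_th = Ra‖Rb = (560000 × 560)/560600 = 559.4 Ω.
The fractional drop is R_th/(R_th + R_L); requiring this ≤ 0.110 gives R_L ≥ R_th(1/0.110 − 1) = 559.4 × 8.091 = 4.53 kΩ.

R_L(min) ≈ 4.53 kΩ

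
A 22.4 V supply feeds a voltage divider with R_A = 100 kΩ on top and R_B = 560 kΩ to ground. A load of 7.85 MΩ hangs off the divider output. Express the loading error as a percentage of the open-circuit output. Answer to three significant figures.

1.07 %

The divider's output (Thévenin) resistance is R_A‖R_B = 84.85 kΩ.
Fractional drop under load = R_th/(R_th + R_L) = 84.85 / (84.85 + 7850) = 0.01069.
So the output falls by 1.07 %.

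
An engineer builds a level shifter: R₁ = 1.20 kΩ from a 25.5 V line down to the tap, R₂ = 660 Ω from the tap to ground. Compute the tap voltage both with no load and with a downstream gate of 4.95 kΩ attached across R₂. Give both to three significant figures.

Unloaded: 9.05 V; loaded: 8.33 V

Open-circuit: V = 25.5 × 660/(1200 + 660) = 9.05 V.
With the load, R₂ becomes R₂‖R_L = 582.4 Ω, so V = 25.5 × 582.4/1782 = 8.33 V.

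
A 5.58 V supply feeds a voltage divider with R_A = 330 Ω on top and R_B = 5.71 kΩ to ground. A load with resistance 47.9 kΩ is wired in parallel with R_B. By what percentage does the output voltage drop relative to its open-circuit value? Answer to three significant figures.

The divider's output (Thévenin) resistance is R_A‖R_B = 312.0 Ω.
Fractional drop under load = R_th/(R_th + R_L) = 312.0 / (312.0 + 47900) = 0.006471.
So the output falls by 0.647 %.

0.647 %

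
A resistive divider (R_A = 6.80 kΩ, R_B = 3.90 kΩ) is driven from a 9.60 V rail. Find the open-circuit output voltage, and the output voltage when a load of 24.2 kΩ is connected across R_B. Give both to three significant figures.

Open-circuit: V = 9.60 × 3.90/(6.80 + 3.90) = 3.50 V.
With the load, R_B becomes R_B‖R_L = 3.359 kΩ, so V = 9.60 × 3.359/10.16 = 3.17 V.

Unloaded: 3.50 V; loaded: 3.17 V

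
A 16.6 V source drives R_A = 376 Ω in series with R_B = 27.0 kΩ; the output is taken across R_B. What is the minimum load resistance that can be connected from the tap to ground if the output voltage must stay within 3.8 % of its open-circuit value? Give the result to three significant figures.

Output resistance R_th = R_A‖R_B = (376 × 27000)/27380 = 370.8 Ω.
The fractional drop is R_th/(R_th + R_L); requiring this ≤ 0.0380 gives R_L ≥ R_th(1/0.0380 − 1) = 370.8 × 25.32 = 9.39 kΩ.

R_L(min) ≈ 9.39 kΩ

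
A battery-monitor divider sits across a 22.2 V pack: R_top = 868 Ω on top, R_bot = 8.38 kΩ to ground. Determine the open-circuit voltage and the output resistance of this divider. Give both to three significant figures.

V_th is the open-circuit tap voltage: 22.2 × 8380/(868 + 8380) = 20.1 V.
With the supply zeroed, R_top and R_bot appear in parallel from the tap: R_th = R_top‖R_bot = (868 × 8380)/9248 = 787 Ω.

V_th = 20.1 V, R_th = 787 Ω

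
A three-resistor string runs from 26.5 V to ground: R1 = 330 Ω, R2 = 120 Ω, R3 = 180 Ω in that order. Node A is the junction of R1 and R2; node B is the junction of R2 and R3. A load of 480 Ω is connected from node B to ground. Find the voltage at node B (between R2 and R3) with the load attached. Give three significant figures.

V ≈ 5.97 V

At node B, R3 is in parallel with the load: R3‖R_L = 130.9 Ω.
Below node A the resistance is R2 + (R3‖R_L) = 250.9 Ω, so V_A = 26.5 × 250.9/580.9 = 11.45 V.
Then V_B = V_A × (R3‖R_L)/(R2 + R3‖R_L) = 11.45 × 130.9/250.9 = 5.97 V.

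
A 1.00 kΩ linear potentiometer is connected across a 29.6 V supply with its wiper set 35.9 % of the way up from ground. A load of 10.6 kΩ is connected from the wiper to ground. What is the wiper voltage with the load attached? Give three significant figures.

V ≈ 10.4 V

The wiper splits the pot into (1−α)R = 641.0 Ω above and αR = 359.0 Ω below.
Lower section ‖ load = 347.2 Ω.
V_wiper = 29.6 × 347.2/(641.0 + 347.2) = 10.4 V.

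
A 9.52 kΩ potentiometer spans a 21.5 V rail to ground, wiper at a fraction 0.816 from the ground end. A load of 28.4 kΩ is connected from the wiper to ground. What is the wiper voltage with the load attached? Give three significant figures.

The wiper splits the pot into (1−α)R = 1.752 kΩ above and αR = 7.768 kΩ below.
Lower section ‖ load = 6.100 kΩ.
V_wiper = 21.5 × 6.100/(1.752 + 6.100) = 16.7 V.

V ≈ 16.7 V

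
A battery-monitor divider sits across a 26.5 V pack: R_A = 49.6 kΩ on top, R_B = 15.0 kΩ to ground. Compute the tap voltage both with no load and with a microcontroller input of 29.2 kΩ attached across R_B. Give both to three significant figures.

Open-circuit: V = 26.5 × 15.0/(49.6 + 15.0) = 6.15 V.
With the load, R_B becomes R_B‖R_L = 9.910 kΩ, so V = 26.5 × 9.910/59.51 = 4.41 V.

Unloaded: 6.15 V; loaded: 4.41 V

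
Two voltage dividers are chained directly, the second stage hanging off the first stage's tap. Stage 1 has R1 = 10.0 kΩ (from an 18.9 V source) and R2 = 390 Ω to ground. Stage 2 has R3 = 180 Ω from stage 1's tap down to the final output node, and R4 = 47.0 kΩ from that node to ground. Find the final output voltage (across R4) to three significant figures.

V_out ≈ 0.701 V

Stage 2 presents R3+R4 = 47180 Ω as a load on stage 1's tap.
Stage 1's lower leg becomes R2‖(R3+R4) = 386.8 Ω, so V_mid = 18.9 × 386.8/10390 = 0.7038 V.
Stage 2 is itself unloaded: V_out = V_mid × R4/(R3+R4) = 0.7038 × 47000/47180 = 0.701 V.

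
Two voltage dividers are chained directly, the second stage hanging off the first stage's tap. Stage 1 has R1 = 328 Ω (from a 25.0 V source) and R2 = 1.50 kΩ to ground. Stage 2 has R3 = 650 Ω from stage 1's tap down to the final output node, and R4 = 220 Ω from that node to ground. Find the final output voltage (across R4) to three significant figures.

Stage 2 presents R3+R4 = 870.0 Ω as a load on stage 1's tap.
Stage 1's lower leg becomes R2‖(R3+R4) = 550.6 Ω, so V_mid = 25.0 × 550.6/878.6 = 15.67 V.
Stage 2 is itself unloaded: V_out = V_mid × R4/(R3+R4) = 15.67 × 220/870.0 = 3.96 V.

V_out ≈ 3.96 V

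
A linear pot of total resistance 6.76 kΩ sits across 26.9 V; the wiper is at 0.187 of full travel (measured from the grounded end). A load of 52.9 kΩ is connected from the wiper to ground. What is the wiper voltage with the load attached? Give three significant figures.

V ≈ 4.93 V

The wiper splits the pot into (1−α)R = 5.496 kΩ above and αR = 1.264 kΩ below.
Lower section ‖ load = 1.235 kΩ.
V_wiper = 26.9 × 1.235/(5.496 + 1.235) = 4.93 V.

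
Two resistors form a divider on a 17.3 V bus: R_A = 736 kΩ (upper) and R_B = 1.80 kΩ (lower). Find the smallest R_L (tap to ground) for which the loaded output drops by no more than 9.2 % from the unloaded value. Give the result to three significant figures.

R_L(min) ≈ 17.7 kΩ

Output resistance R_th = R_A‖R_B = (736 × 1.80)/737.8 = 1.796 kΩ.
The fractional drop is R_th/(R_th + R_L); requiring this ≤ 0.0920 gives R_L ≥ R_th(1/0.0920 − 1) = 1.796 × 9.870 = 17.7 kΩ.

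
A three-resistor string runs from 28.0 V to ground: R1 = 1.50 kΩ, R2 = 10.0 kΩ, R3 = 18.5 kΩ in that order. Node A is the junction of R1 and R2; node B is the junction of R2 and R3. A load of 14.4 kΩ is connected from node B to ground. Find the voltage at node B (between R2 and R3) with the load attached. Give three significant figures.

At node B, R3 is in parallel with the load: R3‖R_L = 8.097 kΩ.
Below node A the resistance is R2 + (R3‖R_L) = 18.10 kΩ, so V_A = 28.0 × 18.10/19.60 = 25.86 V.
Then V_B = V_A × (R3‖R_L)/(R2 + R3‖R_L) = 25.86 × 8.097/18.10 = 11.6 V.

V ≈ 11.6 V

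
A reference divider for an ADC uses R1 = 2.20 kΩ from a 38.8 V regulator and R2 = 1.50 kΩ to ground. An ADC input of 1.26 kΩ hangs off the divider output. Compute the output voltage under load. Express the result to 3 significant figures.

V_out ≈ 9.21 V

The load sits in parallel with R2: R2‖R_L = (1.50 × 1.26) / (1.50 + 1.26) = 0.6848 kΩ.
V_out = 38.8 × 0.6848 / (2.20 + 0.6848) = 38.8 × 0.6848/2.885 = 9.21 V.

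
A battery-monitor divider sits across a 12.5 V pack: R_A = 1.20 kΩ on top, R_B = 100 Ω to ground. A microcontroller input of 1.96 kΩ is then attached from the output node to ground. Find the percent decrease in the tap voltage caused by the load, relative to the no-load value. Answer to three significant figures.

4.50 %

The divider's output (Thévenin) resistance is R_A‖R_B = 92.31 Ω.
Fractional drop under load = R_th/(R_th + R_L) = 92.31 / (92.31 + 1960) = 0.04498.
So the output falls by 4.50 %.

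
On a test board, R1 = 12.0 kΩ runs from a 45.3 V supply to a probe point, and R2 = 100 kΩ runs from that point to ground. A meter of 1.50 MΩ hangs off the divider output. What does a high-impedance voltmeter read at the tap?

The load sits in parallel with R2: R2‖R_L = (100 × 1500) / (100 + 1500) = 93.75 kΩ.
V_out = 45.3 × 93.75 / (12.0 + 93.75) = 45.3 × 93.75/105.8 = 40.2 V.

V_out ≈ 40.2 V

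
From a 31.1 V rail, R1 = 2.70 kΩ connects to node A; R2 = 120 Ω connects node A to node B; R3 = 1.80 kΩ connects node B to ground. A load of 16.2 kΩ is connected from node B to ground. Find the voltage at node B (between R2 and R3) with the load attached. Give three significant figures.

At node B, R3 is in parallel with the load: R3‖R_L = 1620 Ω.
Below node A the resistance is R2 + (R3‖R_L) = 1740 Ω, so V_A = 31.1 × 1740/4440 = 12.19 V.
Then V_B = V_A × (R3‖R_L)/(R2 + R3‖R_L) = 12.19 × 1620/1740 = 11.3 V.

V ≈ 11.3 V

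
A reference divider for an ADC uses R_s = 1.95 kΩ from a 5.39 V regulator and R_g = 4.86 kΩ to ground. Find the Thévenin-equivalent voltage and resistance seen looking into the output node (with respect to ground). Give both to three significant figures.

V_th = 3.85 V, R_th = 1.39 kΩ

V_th is the open-circuit tap voltage: 5.39 × 4.86/(1.95 + 4.86) = 3.85 V.
With the supply zeroed, R_s and R_g appear in parallel from the tap: R_th = R_s‖R_g = (1.95 × 4.86)/6.810 = 1.39 kΩ.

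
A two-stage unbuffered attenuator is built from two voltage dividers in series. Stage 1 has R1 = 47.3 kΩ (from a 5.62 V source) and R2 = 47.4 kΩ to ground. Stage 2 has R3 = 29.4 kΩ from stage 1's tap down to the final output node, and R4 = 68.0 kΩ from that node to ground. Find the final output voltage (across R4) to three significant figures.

V_out ≈ 1.58 V

Stage 2 presents R3+R4 = 97.40 kΩ as a load on stage 1's tap.
Stage 1's lower leg becomes R2‖(R3+R4) = 31.88 kΩ, so V_mid = 5.62 × 31.88/79.18 = 2.263 V.
Stage 2 is itself unloaded: V_out = V_mid × R4/(R3+R4) = 2.263 × 68.0/97.40 = 1.58 V.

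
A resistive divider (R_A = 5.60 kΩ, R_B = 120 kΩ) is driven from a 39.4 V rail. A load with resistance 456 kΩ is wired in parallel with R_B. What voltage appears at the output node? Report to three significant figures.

V_out ≈ 37.2 V

The load sits in parallel with R_B: R_B‖R_L = (120 × 456) / (120 + 456) = 95.00 kΩ.
V_out = 39.4 × 95.00 / (5.60 + 95.00) = 39.4 × 95.00/100.6 = 37.2 V.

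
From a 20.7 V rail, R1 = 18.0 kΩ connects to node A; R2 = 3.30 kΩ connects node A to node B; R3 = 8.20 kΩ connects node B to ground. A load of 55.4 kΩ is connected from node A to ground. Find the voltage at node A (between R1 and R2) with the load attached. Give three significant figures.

Below node A the series string R2+R3 = 11.50 kΩ sits in parallel with the 55.4 kΩ load: 9.523 kΩ.
V_A = 20.7 × 9.523/(18.0 + 9.523) = 7.16 V.

V ≈ 7.16 V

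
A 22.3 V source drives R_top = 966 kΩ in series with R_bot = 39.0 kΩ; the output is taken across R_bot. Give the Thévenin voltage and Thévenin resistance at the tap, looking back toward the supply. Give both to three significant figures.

V_th is the open-circuit tap voltage: 22.3 × 39.0/(966 + 39.0) = 0.865 V.
With the supply zeroed, R_top and R_bot appear in parallel from the tap: R_th = R_top‖R_bot = (966 × 39.0)/1005 = 37.5 kΩ.

V_th = 0.865 V, R_th = 37.5 kΩ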